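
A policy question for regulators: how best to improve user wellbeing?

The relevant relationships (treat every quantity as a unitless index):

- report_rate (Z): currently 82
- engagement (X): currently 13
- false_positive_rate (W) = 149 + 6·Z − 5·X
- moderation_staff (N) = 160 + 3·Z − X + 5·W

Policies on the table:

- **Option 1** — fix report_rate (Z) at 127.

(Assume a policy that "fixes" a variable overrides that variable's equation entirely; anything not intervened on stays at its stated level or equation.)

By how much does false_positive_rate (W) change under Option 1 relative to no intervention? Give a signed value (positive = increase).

270

Baseline:
  Z = 82
  X = 13
  W = 149 + 6·82 − 5·13 = 576
Option 1 (Z := 127):
  Z = 127
  X = 13
  W = 149 + 6·127 − 5·13 = 846
Change in W: 846 − 576 = 270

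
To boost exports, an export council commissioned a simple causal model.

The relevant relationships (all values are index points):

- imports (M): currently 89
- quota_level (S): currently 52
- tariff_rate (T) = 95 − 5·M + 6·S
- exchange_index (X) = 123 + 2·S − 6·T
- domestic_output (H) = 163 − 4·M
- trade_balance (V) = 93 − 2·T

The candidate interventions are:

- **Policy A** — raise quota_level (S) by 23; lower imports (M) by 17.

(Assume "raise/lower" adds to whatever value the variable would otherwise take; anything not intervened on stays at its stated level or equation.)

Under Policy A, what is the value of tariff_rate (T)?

185

Policy A (S + 23, M − 17):
  M = 89 − 17 = 72
  S = 52 + 23 = 75
  T = 95 − 5·72 + 6·75 = 185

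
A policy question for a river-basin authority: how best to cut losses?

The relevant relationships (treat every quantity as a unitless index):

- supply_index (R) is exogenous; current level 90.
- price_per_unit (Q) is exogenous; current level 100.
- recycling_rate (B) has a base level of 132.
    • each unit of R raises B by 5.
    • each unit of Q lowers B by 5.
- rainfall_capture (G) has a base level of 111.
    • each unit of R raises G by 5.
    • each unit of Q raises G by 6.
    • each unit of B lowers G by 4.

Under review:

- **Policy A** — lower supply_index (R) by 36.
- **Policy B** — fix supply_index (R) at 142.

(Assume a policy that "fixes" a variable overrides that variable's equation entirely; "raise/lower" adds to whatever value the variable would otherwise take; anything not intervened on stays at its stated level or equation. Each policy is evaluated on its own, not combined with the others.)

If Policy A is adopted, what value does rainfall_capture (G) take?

Policy A (R − 36):
  R = 90 − 36 = 54
  Q = 100
  B = 132 + 5·54 − 5·100 = -98
  G = 111 + 5·54 + 6·100 − 4·(-98) = 1373

1373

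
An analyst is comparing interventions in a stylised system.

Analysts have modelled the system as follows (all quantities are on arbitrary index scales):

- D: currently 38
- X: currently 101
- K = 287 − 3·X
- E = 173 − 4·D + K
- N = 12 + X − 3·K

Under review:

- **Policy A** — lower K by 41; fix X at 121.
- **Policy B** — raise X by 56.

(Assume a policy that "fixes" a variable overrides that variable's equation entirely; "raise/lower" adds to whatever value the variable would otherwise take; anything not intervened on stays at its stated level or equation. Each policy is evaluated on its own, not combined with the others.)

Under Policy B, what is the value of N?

Policy B (X + 56):
  X = 101 + 56 = 157
  K = 287 − 3·157 = -184
  N = 12 + 157 − 3·(-184) = 721

721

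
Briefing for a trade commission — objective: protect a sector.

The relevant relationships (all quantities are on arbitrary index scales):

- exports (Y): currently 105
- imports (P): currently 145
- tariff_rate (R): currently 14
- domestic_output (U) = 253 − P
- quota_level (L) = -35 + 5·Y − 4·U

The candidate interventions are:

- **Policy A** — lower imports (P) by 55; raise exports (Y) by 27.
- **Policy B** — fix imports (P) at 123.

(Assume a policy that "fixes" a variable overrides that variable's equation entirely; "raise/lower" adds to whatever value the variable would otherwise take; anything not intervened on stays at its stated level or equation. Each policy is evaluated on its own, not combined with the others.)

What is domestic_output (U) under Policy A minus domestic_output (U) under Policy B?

33

Policy A (P − 55, Y + 27):
  P = 145 − 55 = 90
  U = 253 − 90 = 163
Policy B (P := 123):
  P = 123
  U = 253 − 123 = 130
U: 163 − 130 = 33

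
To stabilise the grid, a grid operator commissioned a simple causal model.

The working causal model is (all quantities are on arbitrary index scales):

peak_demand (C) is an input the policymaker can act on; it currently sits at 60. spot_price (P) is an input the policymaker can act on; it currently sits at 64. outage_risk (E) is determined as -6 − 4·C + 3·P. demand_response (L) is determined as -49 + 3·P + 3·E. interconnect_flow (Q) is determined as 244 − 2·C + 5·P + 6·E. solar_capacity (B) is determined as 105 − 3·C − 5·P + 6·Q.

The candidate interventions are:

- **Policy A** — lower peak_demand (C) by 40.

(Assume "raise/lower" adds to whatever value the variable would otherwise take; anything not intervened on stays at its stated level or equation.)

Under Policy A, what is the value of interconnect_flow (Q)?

1160

Policy A (C − 40):
  C = 60 − 40 = 20
  P = 64
  E = -6 − 4·20 + 3·64 = 106
  Q = 244 − 2·20 + 5·64 + 6·106 = 1160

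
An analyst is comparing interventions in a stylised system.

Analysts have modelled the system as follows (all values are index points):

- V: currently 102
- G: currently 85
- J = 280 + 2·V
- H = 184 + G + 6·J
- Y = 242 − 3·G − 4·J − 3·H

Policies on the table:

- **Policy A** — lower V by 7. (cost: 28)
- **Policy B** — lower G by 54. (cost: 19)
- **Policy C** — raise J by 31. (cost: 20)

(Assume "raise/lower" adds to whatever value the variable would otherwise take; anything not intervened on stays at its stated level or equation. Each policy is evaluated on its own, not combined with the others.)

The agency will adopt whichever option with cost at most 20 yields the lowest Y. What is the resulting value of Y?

Policy B (G − 54):
  V = 102
  G = 85 − 54 = 31
  J = 280 + 2·102 = 484
  H = 184 + 31 + 6·484 = 3119
  Y = 242 − 3·31 − 4·484 − 3·3119 = -11144
Policy C (J + 31):
  V = 102
  G = 85
  J = 280 + 2·102 (+31 from intervention) = 515
  H = 184 + 85 + 6·515 = 3359
  Y = 242 − 3·85 − 4·515 − 3·3359 = -12150
Comparing — Policy B: Y=-11144, Policy C: Y=-12150. Lowest is -12150 (Policy C).

-12150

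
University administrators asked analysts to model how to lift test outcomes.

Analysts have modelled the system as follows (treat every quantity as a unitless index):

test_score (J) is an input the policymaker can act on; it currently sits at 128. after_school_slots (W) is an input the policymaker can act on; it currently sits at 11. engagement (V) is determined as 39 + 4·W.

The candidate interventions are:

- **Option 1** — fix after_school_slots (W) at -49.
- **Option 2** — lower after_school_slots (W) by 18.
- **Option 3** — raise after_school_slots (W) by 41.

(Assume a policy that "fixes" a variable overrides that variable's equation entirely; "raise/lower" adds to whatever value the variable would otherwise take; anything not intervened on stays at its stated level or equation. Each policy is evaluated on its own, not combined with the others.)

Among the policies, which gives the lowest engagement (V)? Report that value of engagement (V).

Option 1 (W := -49):
  W = -49
  V = 39 + 4·(-49) = -157
Option 2 (W − 18):
  W = 11 − 18 = -7
  V = 39 + 4·(-7) = 11
Option 3 (W + 41):
  W = 11 + 41 = 52
  V = 39 + 4·52 = 247
Comparing — Option 1: V=-157, Option 2: V=11, Option 3: V=247. Lowest is -157 (Option 1).

-157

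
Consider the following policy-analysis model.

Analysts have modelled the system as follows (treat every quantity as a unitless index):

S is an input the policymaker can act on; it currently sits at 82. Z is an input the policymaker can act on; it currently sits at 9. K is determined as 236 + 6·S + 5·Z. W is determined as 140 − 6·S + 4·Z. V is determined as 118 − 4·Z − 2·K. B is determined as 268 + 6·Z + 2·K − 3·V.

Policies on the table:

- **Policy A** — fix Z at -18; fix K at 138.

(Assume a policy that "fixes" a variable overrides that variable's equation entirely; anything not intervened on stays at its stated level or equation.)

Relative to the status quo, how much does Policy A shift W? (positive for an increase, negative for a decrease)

Baseline:
  S = 82
  Z = 9
  W = 140 − 6·82 + 4·9 = -316
Policy A (Z := -18, K := 138):
  S = 82
  Z = -18
  W = 140 − 6·82 + 4·(-18) = -424
Change in W: -424 − (-316) = -108

-108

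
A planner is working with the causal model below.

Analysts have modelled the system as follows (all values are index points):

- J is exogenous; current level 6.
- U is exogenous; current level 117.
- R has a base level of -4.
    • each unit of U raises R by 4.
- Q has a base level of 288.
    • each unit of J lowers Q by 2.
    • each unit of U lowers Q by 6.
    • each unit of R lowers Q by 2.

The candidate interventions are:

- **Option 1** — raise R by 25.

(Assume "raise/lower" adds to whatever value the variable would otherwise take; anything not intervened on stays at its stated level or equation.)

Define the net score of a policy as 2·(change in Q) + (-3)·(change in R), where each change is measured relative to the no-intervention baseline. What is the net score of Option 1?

Baseline:
  J = 6
  U = 117
  R = -4 + 4·117 = 464
  Q = 288 − 2·6 − 6·117 − 2·464 = -1354
Option 1 (R + 25):
  J = 6
  U = 117
  R = -4 + 4·117 (+25 from intervention) = 489
  Q = 288 − 2·6 − 6·117 − 2·489 = -1404
ΔQ = -1404 − (-1354) = -50; ΔR = 489 − 464 = 25
Score = 2·(-50) + (-3)·25 = -175

-175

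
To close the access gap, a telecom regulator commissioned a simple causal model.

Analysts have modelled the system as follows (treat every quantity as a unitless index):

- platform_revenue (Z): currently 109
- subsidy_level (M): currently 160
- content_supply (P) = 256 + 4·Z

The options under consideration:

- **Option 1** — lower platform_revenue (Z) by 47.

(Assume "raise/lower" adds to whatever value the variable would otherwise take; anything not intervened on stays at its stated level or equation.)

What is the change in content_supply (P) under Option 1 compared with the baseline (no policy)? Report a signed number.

-188

Baseline:
  Z = 109
  P = 256 + 4·109 = 692
Option 1 (Z − 47):
  Z = 109 − 47 = 62
  P = 256 + 4·62 = 504
Change in P: 504 − 692 = -188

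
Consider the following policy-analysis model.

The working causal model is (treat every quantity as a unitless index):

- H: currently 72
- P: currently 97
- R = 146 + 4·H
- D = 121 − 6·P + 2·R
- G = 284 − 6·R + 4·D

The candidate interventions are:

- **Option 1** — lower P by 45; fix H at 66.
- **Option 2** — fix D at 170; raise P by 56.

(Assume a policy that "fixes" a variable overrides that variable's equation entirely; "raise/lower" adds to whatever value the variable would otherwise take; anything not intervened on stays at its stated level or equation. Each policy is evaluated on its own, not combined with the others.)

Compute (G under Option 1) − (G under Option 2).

1980

Option 1 (P − 45, H := 66):
  H = 66
  P = 97 − 45 = 52
  R = 146 + 4·66 = 410
  D = 121 − 6·52 + 2·410 = 629
  G = 284 − 6·410 + 4·629 = 340
Option 2 (D := 170, P + 56):
  H = 72
  P = 97 + 56 = 153
  R = 146 + 4·72 = 434
  D = 170
  G = 284 − 6·434 + 4·170 = -1640
G: 340 − (-1640) = 1980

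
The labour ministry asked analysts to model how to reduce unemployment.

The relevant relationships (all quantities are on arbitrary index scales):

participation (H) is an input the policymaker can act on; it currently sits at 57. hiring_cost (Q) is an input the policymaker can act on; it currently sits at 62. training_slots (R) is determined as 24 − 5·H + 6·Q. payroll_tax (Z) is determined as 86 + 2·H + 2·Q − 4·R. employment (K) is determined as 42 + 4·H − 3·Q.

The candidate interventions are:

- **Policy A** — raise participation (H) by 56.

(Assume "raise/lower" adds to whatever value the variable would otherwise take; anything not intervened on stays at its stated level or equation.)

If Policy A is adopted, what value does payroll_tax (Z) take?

Policy A (H + 56):
  H = 57 + 56 = 113
  Q = 62
  R = 24 − 5·113 + 6·62 = -169
  Z = 86 + 2·113 + 2·62 − 4·(-169) = 1112

1112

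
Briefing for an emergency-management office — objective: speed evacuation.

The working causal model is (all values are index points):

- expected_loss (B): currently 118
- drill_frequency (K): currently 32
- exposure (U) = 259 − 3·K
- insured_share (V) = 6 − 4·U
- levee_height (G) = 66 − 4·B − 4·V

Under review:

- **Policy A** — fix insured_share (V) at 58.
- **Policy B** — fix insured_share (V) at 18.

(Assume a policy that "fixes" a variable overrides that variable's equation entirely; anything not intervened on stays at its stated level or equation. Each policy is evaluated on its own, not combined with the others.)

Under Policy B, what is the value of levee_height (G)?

Policy B (V := 18):
  B = 118
  K = 32
  U = 259 − 3·32 = 163
  V = 18
  G = 66 − 4·118 − 4·18 = -478

-478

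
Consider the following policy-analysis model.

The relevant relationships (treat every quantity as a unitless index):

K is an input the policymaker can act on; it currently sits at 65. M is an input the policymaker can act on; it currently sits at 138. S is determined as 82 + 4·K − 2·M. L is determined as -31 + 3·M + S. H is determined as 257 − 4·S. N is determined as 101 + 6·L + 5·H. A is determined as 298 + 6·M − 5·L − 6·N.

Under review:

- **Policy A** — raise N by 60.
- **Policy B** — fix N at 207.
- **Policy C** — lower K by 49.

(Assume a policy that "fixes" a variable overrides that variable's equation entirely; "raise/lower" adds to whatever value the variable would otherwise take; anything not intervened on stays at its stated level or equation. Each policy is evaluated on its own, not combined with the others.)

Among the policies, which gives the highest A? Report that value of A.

Policy A (N + 60):
  K = 65
  M = 138
  S = 82 + 4·65 − 2·138 = 66
  L = -31 + 3·138 + 66 = 449
  H = 257 − 4·66 = -7
  N = 101 + 6·449 + 5·(-7) (+60 from intervention) = 2820
  A = 298 + 6·138 − 5·449 − 6·2820 = -18039
Policy B (N := 207):
  K = 65
  M = 138
  S = 82 + 4·65 − 2·138 = 66
  L = -31 + 3·138 + 66 = 449
  H = 257 − 4·66 = -7
  N = 207
  A = 298 + 6·138 − 5·449 − 6·207 = -2361
Policy C (K − 49):
  K = 65 − 49 = 16
  M = 138
  S = 82 + 4·16 − 2·138 = -130
  L = -31 + 3·138 + (-130) = 253
  H = 257 − 4·(-130) = 777
  N = 101 + 6·253 + 5·777 = 5504
  A = 298 + 6·138 − 5·253 − 6·5504 = -33163
Comparing — Policy A: A=-18039, Policy B: A=-2361, Policy C: A=-33163. Highest is -2361 (Policy B).

-2361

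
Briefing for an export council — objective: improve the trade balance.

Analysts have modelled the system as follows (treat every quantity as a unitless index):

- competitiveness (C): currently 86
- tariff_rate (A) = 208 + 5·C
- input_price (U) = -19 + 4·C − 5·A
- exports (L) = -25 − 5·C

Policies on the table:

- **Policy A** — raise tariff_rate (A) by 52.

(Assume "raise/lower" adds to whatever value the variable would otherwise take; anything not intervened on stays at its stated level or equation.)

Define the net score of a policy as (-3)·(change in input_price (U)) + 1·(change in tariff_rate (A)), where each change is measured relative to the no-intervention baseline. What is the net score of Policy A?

Baseline:
  C = 86
  A = 208 + 5·86 = 638
  U = -19 + 4·86 − 5·638 = -2865
Policy A (A + 52):
  C = 86
  A = 208 + 5·86 (+52 from intervention) = 690
  U = -19 + 4·86 − 5·690 = -3125
ΔU = -3125 − (-2865) = -260; ΔA = 690 − 638 = 52
Score = (-3)·(-260) + 1·52 = 832

832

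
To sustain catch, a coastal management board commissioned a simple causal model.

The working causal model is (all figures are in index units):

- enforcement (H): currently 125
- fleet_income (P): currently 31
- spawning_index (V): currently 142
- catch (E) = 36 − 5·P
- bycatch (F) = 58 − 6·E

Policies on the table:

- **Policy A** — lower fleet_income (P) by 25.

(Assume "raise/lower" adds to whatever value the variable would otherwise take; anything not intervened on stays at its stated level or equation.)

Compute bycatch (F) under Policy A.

Policy A (P − 25):
  P = 31 − 25 = 6
  E = 36 − 5·6 = 6
  F = 58 − 6·6 = 22

22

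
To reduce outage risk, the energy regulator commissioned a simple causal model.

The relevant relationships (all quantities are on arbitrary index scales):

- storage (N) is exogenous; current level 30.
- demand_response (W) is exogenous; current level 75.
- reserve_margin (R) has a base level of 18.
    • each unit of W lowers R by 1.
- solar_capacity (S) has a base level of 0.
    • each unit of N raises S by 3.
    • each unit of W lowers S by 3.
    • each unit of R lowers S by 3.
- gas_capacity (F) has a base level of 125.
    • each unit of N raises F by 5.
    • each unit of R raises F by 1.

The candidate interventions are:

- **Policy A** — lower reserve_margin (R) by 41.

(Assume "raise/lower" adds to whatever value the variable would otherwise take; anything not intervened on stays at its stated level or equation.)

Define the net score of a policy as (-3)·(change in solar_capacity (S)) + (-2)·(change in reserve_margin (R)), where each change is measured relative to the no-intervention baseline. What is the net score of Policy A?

-287

Baseline:
  N = 30
  W = 75
  R = 18 − 75 = -57
  S = 0 + 3·30 − 3·75 − 3·(-57) = 36
Policy A (R − 41):
  N = 30
  W = 75
  R = 18 − 75 (−41 from intervention) = -98
  S = 0 + 3·30 − 3·75 − 3·(-98) = 159
ΔS = 159 − 36 = 123; ΔR = -98 − (-57) = -41
Score = (-3)·123 + (-2)·(-41) = -287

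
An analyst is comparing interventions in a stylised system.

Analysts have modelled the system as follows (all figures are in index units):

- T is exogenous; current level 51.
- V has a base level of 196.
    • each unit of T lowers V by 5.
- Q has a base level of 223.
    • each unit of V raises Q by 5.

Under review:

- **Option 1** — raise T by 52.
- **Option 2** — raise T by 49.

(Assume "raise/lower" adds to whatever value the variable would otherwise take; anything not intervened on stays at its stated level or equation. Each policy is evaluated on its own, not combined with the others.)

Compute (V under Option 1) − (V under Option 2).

Option 1 (T + 52):
  T = 51 + 52 = 103
  V = 196 − 5·103 = -319
Option 2 (T + 49):
  T = 51 + 49 = 100
  V = 196 − 5·100 = -304
V: -319 − (-304) = -15

-15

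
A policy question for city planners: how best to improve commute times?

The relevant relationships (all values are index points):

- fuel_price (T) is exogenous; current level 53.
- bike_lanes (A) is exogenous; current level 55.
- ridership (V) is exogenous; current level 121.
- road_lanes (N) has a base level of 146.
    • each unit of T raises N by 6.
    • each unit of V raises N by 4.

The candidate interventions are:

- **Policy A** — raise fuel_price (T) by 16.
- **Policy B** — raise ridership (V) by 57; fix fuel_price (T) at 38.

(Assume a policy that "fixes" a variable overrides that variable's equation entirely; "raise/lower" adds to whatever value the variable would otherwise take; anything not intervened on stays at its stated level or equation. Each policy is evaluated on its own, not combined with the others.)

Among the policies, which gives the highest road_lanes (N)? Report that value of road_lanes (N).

1086

Policy A (T + 16):
  T = 53 + 16 = 69
  V = 121
  N = 146 + 6·69 + 4·121 = 1044
Policy B (V + 57, T := 38):
  T = 38
  V = 121 + 57 = 178
  N = 146 + 6·38 + 4·178 = 1086
Comparing — Policy A: N=1044, Policy B: N=1086. Highest is 1086 (Policy B).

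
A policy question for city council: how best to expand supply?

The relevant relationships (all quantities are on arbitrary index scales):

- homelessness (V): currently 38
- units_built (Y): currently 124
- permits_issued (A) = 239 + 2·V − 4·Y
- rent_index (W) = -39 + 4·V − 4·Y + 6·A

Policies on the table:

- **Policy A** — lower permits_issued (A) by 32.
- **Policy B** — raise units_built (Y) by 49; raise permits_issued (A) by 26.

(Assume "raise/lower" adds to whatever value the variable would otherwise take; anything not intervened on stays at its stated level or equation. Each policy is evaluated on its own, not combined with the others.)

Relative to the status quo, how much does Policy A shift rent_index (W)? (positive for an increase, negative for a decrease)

-192

Baseline:
  V = 38
  Y = 124
  A = 239 + 2·38 − 4·124 = -181
  W = -39 + 4·38 − 4·124 + 6·(-181) = -1469
Policy A (A − 32):
  V = 38
  Y = 124
  A = 239 + 2·38 − 4·124 (−32 from intervention) = -213
  W = -39 + 4·38 − 4·124 + 6·(-213) = -1661
Change in W: -1661 − (-1469) = -192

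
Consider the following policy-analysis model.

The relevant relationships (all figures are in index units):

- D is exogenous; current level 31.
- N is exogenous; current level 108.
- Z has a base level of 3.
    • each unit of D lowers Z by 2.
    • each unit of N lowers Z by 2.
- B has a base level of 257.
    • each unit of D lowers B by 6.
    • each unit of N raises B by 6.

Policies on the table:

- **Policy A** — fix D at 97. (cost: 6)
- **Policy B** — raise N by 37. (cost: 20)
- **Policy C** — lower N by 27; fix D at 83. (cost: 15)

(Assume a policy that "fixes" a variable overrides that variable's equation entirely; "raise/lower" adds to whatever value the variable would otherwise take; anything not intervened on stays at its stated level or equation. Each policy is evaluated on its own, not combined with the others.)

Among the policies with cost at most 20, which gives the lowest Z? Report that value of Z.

-407

Policy A (D := 97):
  D = 97
  N = 108
  Z = 3 − 2·97 − 2·108 = -407
Policy B (N + 37):
  D = 31
  N = 108 + 37 = 145
  Z = 3 − 2·31 − 2·145 = -349
Policy C (N − 27, D := 83):
  D = 83
  N = 108 − 27 = 81
  Z = 3 − 2·83 − 2·81 = -325
Comparing — Policy A: Z=-407, Policy B: Z=-349, Policy C: Z=-325. Lowest is -407 (Policy A).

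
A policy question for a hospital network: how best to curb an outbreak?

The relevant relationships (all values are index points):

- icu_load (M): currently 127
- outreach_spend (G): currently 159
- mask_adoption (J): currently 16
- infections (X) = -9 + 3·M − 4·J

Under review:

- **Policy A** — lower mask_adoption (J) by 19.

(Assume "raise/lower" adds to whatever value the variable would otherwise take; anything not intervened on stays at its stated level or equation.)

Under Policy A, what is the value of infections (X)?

384

Policy A (J − 19):
  M = 127
  J = 16 − 19 = -3
  X = -9 + 3·127 − 4·(-3) = 384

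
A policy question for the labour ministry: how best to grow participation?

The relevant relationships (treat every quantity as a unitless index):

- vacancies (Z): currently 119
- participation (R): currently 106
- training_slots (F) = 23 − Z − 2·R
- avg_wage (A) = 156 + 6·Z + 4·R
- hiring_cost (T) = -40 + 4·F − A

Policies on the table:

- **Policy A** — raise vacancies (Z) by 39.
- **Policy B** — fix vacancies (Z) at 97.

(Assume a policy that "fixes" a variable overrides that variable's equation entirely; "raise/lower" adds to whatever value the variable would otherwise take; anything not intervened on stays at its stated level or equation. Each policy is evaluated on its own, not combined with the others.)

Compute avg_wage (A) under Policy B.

1162

Policy B (Z := 97):
  Z = 97
  R = 106
  A = 156 + 6·97 + 4·106 = 1162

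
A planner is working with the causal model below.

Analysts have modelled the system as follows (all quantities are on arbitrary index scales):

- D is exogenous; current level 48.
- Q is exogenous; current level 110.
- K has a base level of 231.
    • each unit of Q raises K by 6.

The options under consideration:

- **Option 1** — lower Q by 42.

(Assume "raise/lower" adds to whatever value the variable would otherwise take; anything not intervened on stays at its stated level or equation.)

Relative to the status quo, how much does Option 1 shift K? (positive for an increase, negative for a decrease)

-252

Baseline:
  Q = 110
  K = 231 + 6·110 = 891
Option 1 (Q − 42):
  Q = 110 − 42 = 68
  K = 231 + 6·68 = 639
Change in K: 639 − 891 = -252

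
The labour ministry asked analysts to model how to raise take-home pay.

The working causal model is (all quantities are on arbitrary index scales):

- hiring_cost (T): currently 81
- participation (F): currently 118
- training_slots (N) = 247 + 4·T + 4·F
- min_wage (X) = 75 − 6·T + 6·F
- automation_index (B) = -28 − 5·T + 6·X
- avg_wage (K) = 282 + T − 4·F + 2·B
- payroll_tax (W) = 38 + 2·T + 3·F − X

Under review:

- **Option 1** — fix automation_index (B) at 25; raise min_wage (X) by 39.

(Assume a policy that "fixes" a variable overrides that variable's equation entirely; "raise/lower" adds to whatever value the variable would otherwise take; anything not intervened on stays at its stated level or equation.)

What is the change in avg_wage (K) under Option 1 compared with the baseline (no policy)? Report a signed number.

Baseline:
  T = 81
  F = 118
  X = 75 − 6·81 + 6·118 = 297
  B = -28 − 5·81 + 6·297 = 1349
  K = 282 + 81 − 4·118 + 2·1349 = 2589
Option 1 (B := 25, X + 39):
  T = 81
  F = 118
  X = 75 − 6·81 + 6·118 (+39 from intervention) = 336
  B = 25
  K = 282 + 81 − 4·118 + 2·25 = -59
Change in K: -59 − 2589 = -2648

-2648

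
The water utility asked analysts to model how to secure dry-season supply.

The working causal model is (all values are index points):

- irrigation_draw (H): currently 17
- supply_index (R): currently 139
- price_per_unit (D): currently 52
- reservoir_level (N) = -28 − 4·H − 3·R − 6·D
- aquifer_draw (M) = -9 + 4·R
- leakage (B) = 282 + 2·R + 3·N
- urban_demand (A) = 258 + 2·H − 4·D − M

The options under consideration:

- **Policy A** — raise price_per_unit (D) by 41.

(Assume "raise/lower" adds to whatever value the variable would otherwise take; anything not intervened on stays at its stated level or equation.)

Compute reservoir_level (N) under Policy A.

Policy A (D + 41):
  H = 17
  R = 139
  D = 52 + 41 = 93
  N = -28 − 4·17 − 3·139 − 6·93 = -1071

-1071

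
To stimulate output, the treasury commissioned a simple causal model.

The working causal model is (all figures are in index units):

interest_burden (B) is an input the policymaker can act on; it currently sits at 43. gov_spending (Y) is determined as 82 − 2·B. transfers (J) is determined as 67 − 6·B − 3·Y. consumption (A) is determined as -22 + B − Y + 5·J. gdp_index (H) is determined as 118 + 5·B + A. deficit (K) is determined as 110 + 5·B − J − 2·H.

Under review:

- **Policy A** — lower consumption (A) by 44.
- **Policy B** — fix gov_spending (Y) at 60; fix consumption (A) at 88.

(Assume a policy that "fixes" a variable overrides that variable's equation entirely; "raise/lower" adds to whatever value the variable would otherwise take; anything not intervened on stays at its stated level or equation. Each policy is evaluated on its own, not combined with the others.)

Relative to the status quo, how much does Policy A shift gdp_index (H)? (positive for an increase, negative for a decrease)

Baseline:
  B = 43
  Y = 82 − 2·43 = -4
  J = 67 − 6·43 − 3·(-4) = -179
  A = -22 + 43 − (-4) + 5·(-179) = -870
  H = 118 + 5·43 + (-870) = -537
Policy A (A − 44):
  B = 43
  Y = 82 − 2·43 = -4
  J = 67 − 6·43 − 3·(-4) = -179
  A = -22 + 43 − (-4) + 5·(-179) (−44 from intervention) = -914
  H = 118 + 5·43 + (-914) = -581
Change in H: -581 − (-537) = -44

-44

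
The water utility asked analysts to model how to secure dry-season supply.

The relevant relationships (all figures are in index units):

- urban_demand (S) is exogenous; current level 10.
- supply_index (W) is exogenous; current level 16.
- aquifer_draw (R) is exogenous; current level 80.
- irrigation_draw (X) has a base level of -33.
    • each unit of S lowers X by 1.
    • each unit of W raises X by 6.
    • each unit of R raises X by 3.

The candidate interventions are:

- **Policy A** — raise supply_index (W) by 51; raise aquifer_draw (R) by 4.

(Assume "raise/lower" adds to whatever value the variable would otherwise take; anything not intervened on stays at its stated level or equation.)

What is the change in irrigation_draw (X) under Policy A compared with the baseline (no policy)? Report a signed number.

Baseline:
  S = 10
  W = 16
  R = 80
  X = -33 − 10 + 6·16 + 3·80 = 293
Policy A (W + 51, R + 4):
  S = 10
  W = 16 + 51 = 67
  R = 80 + 4 = 84
  X = -33 − 10 + 6·67 + 3·84 = 611
Change in X: 611 − 293 = 318

318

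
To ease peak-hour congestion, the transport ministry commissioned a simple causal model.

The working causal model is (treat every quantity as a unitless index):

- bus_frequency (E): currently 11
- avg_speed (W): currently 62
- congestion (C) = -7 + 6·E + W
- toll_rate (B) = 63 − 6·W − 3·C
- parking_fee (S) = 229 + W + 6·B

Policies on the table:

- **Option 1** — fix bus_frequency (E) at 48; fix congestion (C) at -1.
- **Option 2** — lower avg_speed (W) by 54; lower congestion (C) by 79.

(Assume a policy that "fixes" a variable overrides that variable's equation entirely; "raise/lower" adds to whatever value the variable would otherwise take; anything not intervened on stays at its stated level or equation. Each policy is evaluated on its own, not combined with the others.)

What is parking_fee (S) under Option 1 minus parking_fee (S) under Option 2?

-2088

Option 1 (E := 48, C := -1):
  E = 48
  W = 62
  C = -1
  B = 63 − 6·62 − 3·(-1) = -306
  S = 229 + 62 + 6·(-306) = -1545
Option 2 (W − 54, C − 79):
  E = 11
  W = 62 − 54 = 8
  C = -7 + 6·11 + 8 (−79 from intervention) = -12
  B = 63 − 6·8 − 3·(-12) = 51
  S = 229 + 8 + 6·51 = 543
S: -1545 − 543 = -2088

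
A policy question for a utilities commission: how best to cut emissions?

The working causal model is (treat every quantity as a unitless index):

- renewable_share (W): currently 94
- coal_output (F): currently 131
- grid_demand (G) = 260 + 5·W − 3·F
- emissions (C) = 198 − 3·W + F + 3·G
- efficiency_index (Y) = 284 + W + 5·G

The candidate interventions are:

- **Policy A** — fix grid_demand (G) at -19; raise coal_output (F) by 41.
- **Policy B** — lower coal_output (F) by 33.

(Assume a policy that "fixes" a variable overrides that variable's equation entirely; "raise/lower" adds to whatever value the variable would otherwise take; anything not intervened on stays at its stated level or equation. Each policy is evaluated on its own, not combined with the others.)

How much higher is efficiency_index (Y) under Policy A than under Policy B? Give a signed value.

-2275

Policy A (G := -19, F + 41):
  W = 94
  F = 131 + 41 = 172
  G = -19
  Y = 284 + 94 + 5·(-19) = 283
Policy B (F − 33):
  W = 94
  F = 131 − 33 = 98
  G = 260 + 5·94 − 3·98 = 436
  Y = 284 + 94 + 5·436 = 2558
Y: 283 − 2558 = -2275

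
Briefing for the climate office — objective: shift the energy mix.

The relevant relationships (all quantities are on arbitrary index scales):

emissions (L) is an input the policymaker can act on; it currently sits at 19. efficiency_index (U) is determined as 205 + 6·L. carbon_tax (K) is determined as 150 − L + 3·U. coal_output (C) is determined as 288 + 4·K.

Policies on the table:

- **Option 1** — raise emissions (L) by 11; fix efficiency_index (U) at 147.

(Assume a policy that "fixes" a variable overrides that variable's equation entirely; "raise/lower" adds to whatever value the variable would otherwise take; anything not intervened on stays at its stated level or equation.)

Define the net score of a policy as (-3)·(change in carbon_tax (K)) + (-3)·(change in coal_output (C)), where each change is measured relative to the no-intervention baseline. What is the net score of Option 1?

7905

Baseline:
  L = 19
  U = 205 + 6·19 = 319
  K = 150 − 19 + 3·319 = 1088
  C = 288 + 4·1088 = 4640
Option 1 (L + 11, U := 147):
  L = 19 + 11 = 30
  U = 147
  K = 150 − 30 + 3·147 = 561
  C = 288 + 4·561 = 2532
ΔK = 561 − 1088 = -527; ΔC = 2532 − 4640 = -2108
Score = (-3)·(-527) + (-3)·(-2108) = 7905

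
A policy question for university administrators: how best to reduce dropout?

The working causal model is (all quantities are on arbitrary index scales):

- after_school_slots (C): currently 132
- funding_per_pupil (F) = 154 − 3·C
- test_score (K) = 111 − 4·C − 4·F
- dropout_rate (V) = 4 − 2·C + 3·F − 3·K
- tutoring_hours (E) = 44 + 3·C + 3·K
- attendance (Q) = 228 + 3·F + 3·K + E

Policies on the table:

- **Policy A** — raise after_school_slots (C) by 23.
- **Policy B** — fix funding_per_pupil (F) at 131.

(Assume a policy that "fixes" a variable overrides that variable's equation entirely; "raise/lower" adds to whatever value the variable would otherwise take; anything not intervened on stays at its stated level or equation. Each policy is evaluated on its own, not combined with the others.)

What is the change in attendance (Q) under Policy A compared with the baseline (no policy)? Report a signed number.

966

Baseline:
  C = 132
  F = 154 − 3·132 = -242
  K = 111 − 4·132 − 4·(-242) = 551
  E = 44 + 3·132 + 3·551 = 2093
  Q = 228 + 3·(-242) + 3·551 + 2093 = 3248
Policy A (C + 23):
  C = 132 + 23 = 155
  F = 154 − 3·155 = -311
  K = 111 − 4·155 − 4·(-311) = 735
  E = 44 + 3·155 + 3·735 = 2714
  Q = 228 + 3·(-311) + 3·735 + 2714 = 4214
Change in Q: 4214 − 3248 = 966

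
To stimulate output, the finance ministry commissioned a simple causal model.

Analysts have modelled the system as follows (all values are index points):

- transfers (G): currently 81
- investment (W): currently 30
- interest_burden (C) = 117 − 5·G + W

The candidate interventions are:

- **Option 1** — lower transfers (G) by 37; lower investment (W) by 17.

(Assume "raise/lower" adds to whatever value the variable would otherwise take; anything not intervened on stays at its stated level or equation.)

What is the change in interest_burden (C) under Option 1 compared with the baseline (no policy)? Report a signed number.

Baseline:
  G = 81
  W = 30
  C = 117 − 5·81 + 30 = -258
Option 1 (G − 37, W − 17):
  G = 81 − 37 = 44
  W = 30 − 17 = 13
  C = 117 − 5·44 + 13 = -90
Change in C: -90 − (-258) = 168

168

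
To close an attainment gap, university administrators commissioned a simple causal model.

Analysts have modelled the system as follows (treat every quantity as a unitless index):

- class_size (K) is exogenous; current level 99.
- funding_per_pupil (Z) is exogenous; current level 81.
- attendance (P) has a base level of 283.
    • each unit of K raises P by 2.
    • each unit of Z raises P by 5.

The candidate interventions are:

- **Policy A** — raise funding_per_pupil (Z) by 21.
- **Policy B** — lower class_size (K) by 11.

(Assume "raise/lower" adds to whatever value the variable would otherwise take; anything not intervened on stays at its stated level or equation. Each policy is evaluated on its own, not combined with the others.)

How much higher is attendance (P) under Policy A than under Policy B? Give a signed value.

Policy A (Z + 21):
  K = 99
  Z = 81 + 21 = 102
  P = 283 + 2·99 + 5·102 = 991
Policy B (K − 11):
  K = 99 − 11 = 88
  Z = 81
  P = 283 + 2·88 + 5·81 = 864
P: 991 − 864 = 127

127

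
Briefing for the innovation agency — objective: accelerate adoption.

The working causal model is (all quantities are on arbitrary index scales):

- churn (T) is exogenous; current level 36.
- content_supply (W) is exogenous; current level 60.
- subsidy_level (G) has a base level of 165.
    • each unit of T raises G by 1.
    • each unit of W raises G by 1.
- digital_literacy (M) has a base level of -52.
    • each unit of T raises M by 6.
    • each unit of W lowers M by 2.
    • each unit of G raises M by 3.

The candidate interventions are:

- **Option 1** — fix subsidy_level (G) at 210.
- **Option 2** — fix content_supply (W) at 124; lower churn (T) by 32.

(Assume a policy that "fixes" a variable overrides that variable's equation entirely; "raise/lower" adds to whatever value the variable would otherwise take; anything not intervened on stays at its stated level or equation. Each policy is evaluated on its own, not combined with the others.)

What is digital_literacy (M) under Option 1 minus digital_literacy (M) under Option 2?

Option 1 (G := 210):
  T = 36
  W = 60
  G = 210
  M = -52 + 6·36 − 2·60 + 3·210 = 674
Option 2 (W := 124, T − 32):
  T = 36 − 32 = 4
  W = 124
  G = 165 + 4 + 124 = 293
  M = -52 + 6·4 − 2·124 + 3·293 = 603
M: 674 − 603 = 71

71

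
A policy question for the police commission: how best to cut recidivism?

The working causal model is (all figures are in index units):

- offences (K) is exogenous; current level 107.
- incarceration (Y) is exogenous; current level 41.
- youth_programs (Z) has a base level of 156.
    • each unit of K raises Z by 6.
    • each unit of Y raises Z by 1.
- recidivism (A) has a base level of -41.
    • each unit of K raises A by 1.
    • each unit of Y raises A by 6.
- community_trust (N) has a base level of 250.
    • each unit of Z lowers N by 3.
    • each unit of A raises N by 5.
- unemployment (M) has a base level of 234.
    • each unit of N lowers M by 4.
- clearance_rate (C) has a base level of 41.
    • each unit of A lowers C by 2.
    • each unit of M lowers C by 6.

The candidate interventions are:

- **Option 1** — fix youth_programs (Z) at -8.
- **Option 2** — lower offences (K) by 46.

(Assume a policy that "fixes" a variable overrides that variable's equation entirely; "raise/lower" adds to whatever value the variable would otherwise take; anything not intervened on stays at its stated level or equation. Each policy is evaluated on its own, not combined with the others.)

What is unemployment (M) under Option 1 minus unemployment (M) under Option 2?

Option 1 (Z := -8):
  K = 107
  Y = 41
  Z = -8
  A = -41 + 107 + 6·41 = 312
  N = 250 − 3·(-8) + 5·312 = 1834
  M = 234 − 4·1834 = -7102
Option 2 (K − 46):
  K = 107 − 46 = 61
  Y = 41
  Z = 156 + 6·61 + 41 = 563
  A = -41 + 61 + 6·41 = 266
  N = 250 − 3·563 + 5·266 = -109
  M = 234 − 4·(-109) = 670
M: -7102 − 670 = -7772

-7772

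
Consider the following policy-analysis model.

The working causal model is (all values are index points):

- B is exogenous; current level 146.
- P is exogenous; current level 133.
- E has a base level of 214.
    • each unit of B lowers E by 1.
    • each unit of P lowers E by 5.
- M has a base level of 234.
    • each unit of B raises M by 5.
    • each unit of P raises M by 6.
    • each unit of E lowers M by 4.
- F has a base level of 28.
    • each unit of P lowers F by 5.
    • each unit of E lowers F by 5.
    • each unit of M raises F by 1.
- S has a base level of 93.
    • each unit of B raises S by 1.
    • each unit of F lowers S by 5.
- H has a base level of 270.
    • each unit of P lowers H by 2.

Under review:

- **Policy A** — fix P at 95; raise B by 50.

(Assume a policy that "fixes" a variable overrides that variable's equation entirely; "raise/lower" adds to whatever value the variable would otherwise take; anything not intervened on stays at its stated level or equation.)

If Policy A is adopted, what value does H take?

80

Policy A (P := 95, B + 50):
  P = 95
  H = 270 − 2·95 = 80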